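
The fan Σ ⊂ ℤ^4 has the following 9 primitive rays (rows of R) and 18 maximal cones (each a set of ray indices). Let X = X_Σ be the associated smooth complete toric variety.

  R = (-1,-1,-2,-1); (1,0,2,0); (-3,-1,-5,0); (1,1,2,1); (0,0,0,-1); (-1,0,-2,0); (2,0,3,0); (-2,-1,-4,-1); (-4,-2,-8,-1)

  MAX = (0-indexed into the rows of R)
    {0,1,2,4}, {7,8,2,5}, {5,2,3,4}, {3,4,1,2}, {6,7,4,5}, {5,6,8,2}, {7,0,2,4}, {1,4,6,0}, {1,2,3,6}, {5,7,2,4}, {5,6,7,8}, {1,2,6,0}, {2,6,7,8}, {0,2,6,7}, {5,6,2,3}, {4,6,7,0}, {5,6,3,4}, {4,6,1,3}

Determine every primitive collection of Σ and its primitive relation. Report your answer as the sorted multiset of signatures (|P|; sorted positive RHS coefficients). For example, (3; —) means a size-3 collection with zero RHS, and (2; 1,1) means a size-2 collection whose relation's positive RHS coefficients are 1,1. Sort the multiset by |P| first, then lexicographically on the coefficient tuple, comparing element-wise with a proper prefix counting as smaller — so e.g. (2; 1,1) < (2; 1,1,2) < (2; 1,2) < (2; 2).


Primitive collections (11):

  P={0,3}:  v_{0} + v_{3} = 0  ⟹  sig = (2; —)
  P={1,5}:  v_{1} + v_{5} = 0  ⟹  sig = (2; —)
  P={0,5}:  v_{0} + v_{5} = v_{7}  ⟹  sig = (2; 1)
  P={1,7}:  v_{1} + v_{7} = v_{0}  ⟹  sig = (2; 1)
  P={3,7}:  v_{3} + v_{7} = v_{5}  ⟹  sig = (2; 1)
  P={1,8}:  v_{1} + v_{8} = v_{2} + v_{6} + v_{7}  ⟹  sig = (2; 1,1,1)
  P={0,8}:  v_{0} + v_{8} = v_{2} + v_{6} + 2·v_{7}  ⟹  sig = (2; 1,1,2)
  P={3,8}:  v_{3} + v_{8} = v_{2} + 2·v_{5} + v_{6}  ⟹  sig = (2; 1,1,2)
  P={4,8}:  v_{4} + v_{8} = 2·v_{7}  ⟹  sig = (2; 2)
  P={2,4,6}:  v_{2} + v_{4} + v_{6} = v_{0}  ⟹  sig = (3; 1)
  P={2,5,6,7}:  v_{2} + v_{5} + v_{6} + v_{7} = v_{8}  ⟹  sig = (4; 1)

Signatures (|P|; sorted positive RHS coefficients), sorted:
    |P|=2: 9 collections, coeffs (), (), (1), (1), (1), (1,1,1), (1,1,2), (1,1,2), (2)
    |P|=3: 1 collection, coeffs (1)
    |P|=4: 1 collection, coeffs (1)


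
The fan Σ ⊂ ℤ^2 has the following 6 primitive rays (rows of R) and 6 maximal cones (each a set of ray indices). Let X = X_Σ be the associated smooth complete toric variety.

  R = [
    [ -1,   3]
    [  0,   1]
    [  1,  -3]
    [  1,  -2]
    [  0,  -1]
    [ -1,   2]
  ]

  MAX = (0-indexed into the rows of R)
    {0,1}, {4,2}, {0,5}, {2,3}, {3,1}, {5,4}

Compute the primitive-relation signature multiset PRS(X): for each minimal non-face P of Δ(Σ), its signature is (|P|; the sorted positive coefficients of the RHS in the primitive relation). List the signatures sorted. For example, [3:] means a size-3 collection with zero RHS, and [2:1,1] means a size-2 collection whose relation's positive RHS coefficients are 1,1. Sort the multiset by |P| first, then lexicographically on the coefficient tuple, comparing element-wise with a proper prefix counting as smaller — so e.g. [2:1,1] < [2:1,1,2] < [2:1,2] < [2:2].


Primitive collections (9):

  P = {0,2}:  v_{0} + v_{2} = 0 ; sig = [2:]
  P = {1,4}:  v_{1} + v_{4} = 0 ; sig = [2:]
  P = {3,5}:  v_{3} + v_{5} = 0 ; sig = [2:]
  P = {0,3}:  v_{0} + v_{3} = v_{1} ; sig = [2:1]
  P = {0,4}:  v_{0} + v_{4} = v_{5} ; sig = [2:1]
  P = {1,2}:  v_{1} + v_{2} = v_{3} ; sig = [2:1]
  P = {1,5}:  v_{1} + v_{5} = v_{0} ; sig = [2:1]
  P = {2,5}:  v_{2} + v_{5} = v_{4} ; sig = [2:1]
  P = {3,4}:  v_{3} + v_{4} = v_{2} ; sig = [2:1]

Hence PRS(X_Σ) =
    |P|=2: 9 collections, coeffs (), (), (), (1), (1), (1), (1), (1), (1)


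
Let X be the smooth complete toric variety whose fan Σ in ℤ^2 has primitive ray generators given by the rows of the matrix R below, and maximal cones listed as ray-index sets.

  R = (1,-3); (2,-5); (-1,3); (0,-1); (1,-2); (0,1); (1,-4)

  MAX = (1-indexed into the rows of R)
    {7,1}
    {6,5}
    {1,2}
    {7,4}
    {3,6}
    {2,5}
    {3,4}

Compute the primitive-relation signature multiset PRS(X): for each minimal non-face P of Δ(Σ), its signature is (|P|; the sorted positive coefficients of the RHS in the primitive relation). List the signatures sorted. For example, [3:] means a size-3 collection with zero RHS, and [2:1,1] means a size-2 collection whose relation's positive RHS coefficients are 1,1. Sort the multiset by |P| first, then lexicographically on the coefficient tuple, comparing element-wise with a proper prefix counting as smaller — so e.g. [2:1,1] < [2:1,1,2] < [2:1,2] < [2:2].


Minimal non-faces — 14 found among 7 rays, 7 max cones:

  • {1,3}:  v_{1} + v_{3} = 0  ⇒ sig = [2:]
  • {4,6}:  v_{4} + v_{6} = 0  ⇒ sig = [2:]
  • {1,4}:  v_{1} + v_{4} = v_{7}  ⇒ sig = [2:1]
  • {1,5}:  v_{1} + v_{5} = v_{2}  ⇒ sig = [2:1]
  • {1,6}:  v_{1} + v_{6} = v_{5}  ⇒ sig = [2:1]
  • {2,3}:  v_{2} + v_{3} = v_{5}  ⇒ sig = [2:1]
  • {3,5}:  v_{3} + v_{5} = v_{6}  ⇒ sig = [2:1]
  • {3,7}:  v_{3} + v_{7} = v_{4}  ⇒ sig = [2:1]
  • {4,5}:  v_{4} + v_{5} = v_{1}  ⇒ sig = [2:1]
  • {6,7}:  v_{6} + v_{7} = v_{1}  ⇒ sig = [2:1]
  • {2,4}:  v_{2} + v_{4} = 2·v_{1}  ⇒ sig = [2:2]
  • {2,6}:  v_{2} + v_{6} = 2·v_{5}  ⇒ sig = [2:2]
  • {5,7}:  v_{5} + v_{7} = 2·v_{1}  ⇒ sig = [2:2]
  • {2,7}:  v_{2} + v_{7} = 3·v_{1}  ⇒ sig = [2:3]

Sorted signature multiset PRS(X):
{ [2:] ×2,  [2:1] ×8,  [2:2] ×3,  [2:3] }


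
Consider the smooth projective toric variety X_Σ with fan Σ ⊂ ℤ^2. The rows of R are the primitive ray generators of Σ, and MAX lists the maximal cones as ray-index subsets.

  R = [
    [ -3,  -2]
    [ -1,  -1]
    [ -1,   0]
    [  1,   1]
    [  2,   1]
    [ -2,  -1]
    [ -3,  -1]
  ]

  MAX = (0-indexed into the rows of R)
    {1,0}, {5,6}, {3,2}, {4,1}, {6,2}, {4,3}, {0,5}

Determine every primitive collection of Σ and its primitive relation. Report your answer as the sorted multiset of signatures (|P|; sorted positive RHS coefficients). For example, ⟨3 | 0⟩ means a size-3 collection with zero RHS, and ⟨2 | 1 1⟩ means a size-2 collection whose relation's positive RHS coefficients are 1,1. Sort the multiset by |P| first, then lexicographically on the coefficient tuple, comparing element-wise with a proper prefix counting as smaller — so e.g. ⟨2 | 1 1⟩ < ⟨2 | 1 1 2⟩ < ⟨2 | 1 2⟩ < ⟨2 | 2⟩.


14 collections generate NE(X_Σ); each relation:

  {1,3}:  v_{1} + v_{3} = 0  ⇒ sig = ⟨2 | 0⟩
  {4,5}:  v_{4} + v_{5} = 0  ⇒ sig = ⟨2 | 0⟩
  {0,3}:  v_{0} + v_{3} = v_{5}  ⇒ sig = ⟨2 | 1⟩
  {0,4}:  v_{0} + v_{4} = v_{1}  ⇒ sig = ⟨2 | 1⟩
  {1,2}:  v_{1} + v_{2} = v_{5}  ⇒ sig = ⟨2 | 1⟩
  {1,5}:  v_{1} + v_{5} = v_{0}  ⇒ sig = ⟨2 | 1⟩
  {2,4}:  v_{2} + v_{4} = v_{3}  ⇒ sig = ⟨2 | 1⟩
  {2,5}:  v_{2} + v_{5} = v_{6}  ⇒ sig = ⟨2 | 1⟩
  {3,5}:  v_{3} + v_{5} = v_{2}  ⇒ sig = ⟨2 | 1⟩
  {4,6}:  v_{4} + v_{6} = v_{2}  ⇒ sig = ⟨2 | 1⟩
  {0,2}:  v_{0} + v_{2} = 2·v_{5}  ⇒ sig = ⟨2 | 2⟩
  {1,6}:  v_{1} + v_{6} = 2·v_{5}  ⇒ sig = ⟨2 | 2⟩
  {3,6}:  v_{3} + v_{6} = 2·v_{2}  ⇒ sig = ⟨2 | 2⟩
  {0,6}:  v_{0} + v_{6} = 3·v_{5}  ⇒ sig = ⟨2 | 3⟩

so the primitive-relation signature multiset is
[⟨2 | 0⟩, ⟨2 | 0⟩, ⟨2 | 1⟩, ⟨2 | 1⟩, ⟨2 | 1⟩, ⟨2 | 1⟩, ⟨2 | 1⟩, ⟨2 | 1⟩, ⟨2 | 1⟩, ⟨2 | 1⟩, ⟨2 | 2⟩, ⟨2 | 2⟩, ⟨2 | 2⟩, ⟨2 | 3⟩]


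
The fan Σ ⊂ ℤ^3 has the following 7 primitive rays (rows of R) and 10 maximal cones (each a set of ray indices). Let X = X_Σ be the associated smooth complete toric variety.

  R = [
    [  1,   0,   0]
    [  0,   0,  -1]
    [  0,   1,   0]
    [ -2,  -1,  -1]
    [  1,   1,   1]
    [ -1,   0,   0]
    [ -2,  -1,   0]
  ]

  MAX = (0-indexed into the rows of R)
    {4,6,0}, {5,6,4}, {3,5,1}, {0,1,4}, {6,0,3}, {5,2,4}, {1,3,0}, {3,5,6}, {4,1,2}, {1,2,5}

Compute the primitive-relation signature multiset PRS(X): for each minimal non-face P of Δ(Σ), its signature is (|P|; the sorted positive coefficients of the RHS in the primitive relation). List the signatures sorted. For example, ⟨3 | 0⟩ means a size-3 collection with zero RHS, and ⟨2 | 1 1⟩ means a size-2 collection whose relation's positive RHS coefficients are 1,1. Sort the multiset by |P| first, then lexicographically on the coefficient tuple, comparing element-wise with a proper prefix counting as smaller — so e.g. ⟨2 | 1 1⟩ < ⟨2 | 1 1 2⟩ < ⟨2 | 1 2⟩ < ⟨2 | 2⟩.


|primitive collections| = 7. Relations:

  P = {0,5}:  v_{0} + v_{5} = 0  →  sig = ⟨2 | 0⟩
  P = {1,6}:  v_{1} + v_{6} = v_{3}  →  sig = ⟨2 | 1⟩
  P = {3,4}:  v_{3} + v_{4} = v_{5}  →  sig = ⟨2 | 1⟩
  P = {0,2}:  v_{0} + v_{2} = v_{1} + v_{4}  →  sig = ⟨2 | 1 1⟩
  P = {2,3}:  v_{2} + v_{3} = v_{1} + 2·v_{5}  →  sig = ⟨2 | 1 2⟩
  P = {2,6}:  v_{2} + v_{6} = 2·v_{5}  →  sig = ⟨2 | 2⟩
  P = {1,4,5}:  v_{1} + v_{4} + v_{5} = v_{2}  →  sig = ⟨3 | 1⟩

Hence PRS(X_Σ) =
[⟨2 | 0⟩, ⟨2 | 1⟩, ⟨2 | 1⟩, ⟨2 | 1 1⟩, ⟨2 | 1 2⟩, ⟨2 | 2⟩, ⟨3 | 1⟩]


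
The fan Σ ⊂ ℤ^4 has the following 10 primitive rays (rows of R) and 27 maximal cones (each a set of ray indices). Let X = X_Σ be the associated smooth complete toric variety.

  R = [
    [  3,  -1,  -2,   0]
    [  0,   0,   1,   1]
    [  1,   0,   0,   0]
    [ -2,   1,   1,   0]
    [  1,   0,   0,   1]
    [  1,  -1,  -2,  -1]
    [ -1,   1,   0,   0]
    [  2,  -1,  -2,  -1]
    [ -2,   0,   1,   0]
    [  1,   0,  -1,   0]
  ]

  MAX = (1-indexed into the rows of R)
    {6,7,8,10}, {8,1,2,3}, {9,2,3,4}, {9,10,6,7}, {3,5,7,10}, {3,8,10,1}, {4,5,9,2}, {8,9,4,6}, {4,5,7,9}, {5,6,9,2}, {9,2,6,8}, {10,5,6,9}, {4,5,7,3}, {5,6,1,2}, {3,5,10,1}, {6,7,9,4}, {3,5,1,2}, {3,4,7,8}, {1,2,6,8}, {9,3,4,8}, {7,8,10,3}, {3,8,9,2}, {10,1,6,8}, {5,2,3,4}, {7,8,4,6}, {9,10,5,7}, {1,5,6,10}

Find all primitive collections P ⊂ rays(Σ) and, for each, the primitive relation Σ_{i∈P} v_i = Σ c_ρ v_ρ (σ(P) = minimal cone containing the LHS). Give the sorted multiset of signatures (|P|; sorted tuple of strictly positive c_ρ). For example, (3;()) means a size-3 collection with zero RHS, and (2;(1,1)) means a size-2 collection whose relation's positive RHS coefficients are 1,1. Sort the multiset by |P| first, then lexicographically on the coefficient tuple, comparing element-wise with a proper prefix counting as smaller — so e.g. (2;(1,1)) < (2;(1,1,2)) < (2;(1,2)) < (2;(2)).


17 minimal non-faces of Δ(Σ) (on 10 rays):

  P = {1,4}:  v_{1} + v_{4} = v_{10}  so sig = (2;(1))
  P = {2,10}:  v_{2} + v_{10} = v_{5}  so sig = (2;(1))
  P = {3,6}:  v_{3} + v_{6} = v_{8}  so sig = (2;(1))
  P = {4,10}:  v_{4} + v_{10} = v_{7}  so sig = (2;(1))
  P = {5,8}:  v_{5} + v_{8} = v_{1}  so sig = (2;(1))
  P = {1,9}:  v_{1} + v_{9} = v_{2} + v_{6}  so sig = (2;(1,1))
  P = {2,7}:  v_{2} + v_{7} = v_{4} + v_{5}  so sig = (2;(1,1))
  P = {1,7}:  v_{1} + v_{7} = 2·v_{10}  so sig = (2;(2))
  P = {2,4,8}:  v_{2} + v_{4} + v_{8} = 0  so sig = (3;())
  P = {3,9,10}:  v_{3} + v_{9} + v_{10} = 0  so sig = (3;())
  P = {3,5,9}:  v_{3} + v_{5} + v_{9} = v_{2}  so sig = (3;(1))
  P = {3,7,9}:  v_{3} + v_{7} + v_{9} = v_{4}  so sig = (3;(1))
  P = {8,9,10}:  v_{8} + v_{9} + v_{10} = v_{6}  so sig = (3;(1))
  P = {2,4,6}:  v_{2} + v_{4} + v_{6} = v_{9} + v_{10}  so sig = (3;(1,1))
  P = {7,8,9}:  v_{7} + v_{8} + v_{9} = v_{4} + v_{6}  so sig = (3;(1,1))
  P = {4,5,6}:  v_{4} + v_{5} + v_{6} = v_{9} + 2·v_{10}  so sig = (3;(1,2))
  P = {5,6,7}:  v_{5} + v_{6} + v_{7} = v_{9} + 3·v_{10}  so sig = (3;(1,3))

Signatures (|P|; sorted positive RHS coefficients), sorted:
    |P|=2: 8 collections, coeffs (1), (1), (1), (1), (1), (1,1), (1,1), (2)
    |P|=3: 9 collections, coeffs (), (), (1), (1), (1), (1,1), (1,1), (1,2), (1,3)


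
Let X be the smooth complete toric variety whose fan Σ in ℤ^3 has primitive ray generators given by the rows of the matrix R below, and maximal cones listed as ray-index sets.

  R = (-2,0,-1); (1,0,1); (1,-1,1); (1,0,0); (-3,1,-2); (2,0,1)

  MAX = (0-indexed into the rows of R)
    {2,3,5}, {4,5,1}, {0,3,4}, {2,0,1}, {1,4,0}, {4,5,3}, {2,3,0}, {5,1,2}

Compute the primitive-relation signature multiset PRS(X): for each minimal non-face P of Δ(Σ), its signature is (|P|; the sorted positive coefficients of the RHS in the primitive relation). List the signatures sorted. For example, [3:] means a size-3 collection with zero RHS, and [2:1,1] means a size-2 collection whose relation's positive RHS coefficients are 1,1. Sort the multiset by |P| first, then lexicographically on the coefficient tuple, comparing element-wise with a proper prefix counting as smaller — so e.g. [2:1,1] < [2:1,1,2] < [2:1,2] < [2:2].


Primitive collections (3):

  • {0,5}:  v_{0} + v_{5} = 0  ⇒ sig = [2:]
  • {1,3}:  v_{1} + v_{3} = v_{5}  ⇒ sig = [2:1]
  • {2,4}:  v_{2} + v_{4} = v_{0}  ⇒ sig = [2:1]

Sorted signature multiset PRS(X):
    [2:]
    [2:1]
    [2:1]


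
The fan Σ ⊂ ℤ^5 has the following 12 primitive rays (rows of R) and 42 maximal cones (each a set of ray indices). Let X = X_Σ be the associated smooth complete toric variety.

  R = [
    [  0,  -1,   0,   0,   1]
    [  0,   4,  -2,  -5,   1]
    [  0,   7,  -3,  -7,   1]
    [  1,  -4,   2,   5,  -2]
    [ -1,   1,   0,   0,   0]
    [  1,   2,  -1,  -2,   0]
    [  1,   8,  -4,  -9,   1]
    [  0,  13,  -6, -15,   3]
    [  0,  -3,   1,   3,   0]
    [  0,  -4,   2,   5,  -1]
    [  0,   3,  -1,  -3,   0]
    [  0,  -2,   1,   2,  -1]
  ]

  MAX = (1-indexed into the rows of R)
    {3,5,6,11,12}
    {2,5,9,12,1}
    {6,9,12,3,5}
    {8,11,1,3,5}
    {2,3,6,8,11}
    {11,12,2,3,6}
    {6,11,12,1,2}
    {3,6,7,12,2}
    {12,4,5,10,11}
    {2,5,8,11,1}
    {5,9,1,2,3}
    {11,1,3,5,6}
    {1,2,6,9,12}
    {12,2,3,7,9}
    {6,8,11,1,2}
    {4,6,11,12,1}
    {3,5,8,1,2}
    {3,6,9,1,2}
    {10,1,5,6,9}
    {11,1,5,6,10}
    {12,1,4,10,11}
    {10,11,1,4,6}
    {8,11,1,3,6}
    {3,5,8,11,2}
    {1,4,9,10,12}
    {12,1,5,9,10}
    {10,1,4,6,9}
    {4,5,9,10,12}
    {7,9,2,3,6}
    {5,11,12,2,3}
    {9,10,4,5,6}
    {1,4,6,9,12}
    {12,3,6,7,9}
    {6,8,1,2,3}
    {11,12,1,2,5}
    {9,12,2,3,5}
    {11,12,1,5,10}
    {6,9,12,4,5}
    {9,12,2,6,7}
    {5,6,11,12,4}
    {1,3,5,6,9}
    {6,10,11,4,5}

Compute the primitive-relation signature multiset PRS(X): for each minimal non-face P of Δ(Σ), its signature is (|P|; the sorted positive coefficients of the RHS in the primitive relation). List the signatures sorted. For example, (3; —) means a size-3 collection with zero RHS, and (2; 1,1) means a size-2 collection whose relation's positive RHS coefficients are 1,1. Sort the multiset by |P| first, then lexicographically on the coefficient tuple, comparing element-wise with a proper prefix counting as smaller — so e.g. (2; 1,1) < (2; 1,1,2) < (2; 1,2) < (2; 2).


Primitive collections (23):

  • {2,10}:  v_{2} + v_{10} = 0 ; sig = (2; —)
  • {9,11}:  v_{9} + v_{11} = 0 ; sig = (2; —)
  • {2,4}:  v_{2} + v_{4} = v_{6} + v_{12} ; sig = (2; 1,1)
  • {3,10}:  v_{3} + v_{10} = v_{5} + v_{6} ; sig = (2; 1,1)
  • {4,8}:  v_{4} + v_{8} = v_{2} + v_{6} + v_{11} ; sig = (2; 1,1,1)
  • {8,9}:  v_{8} + v_{9} = v_{1} + v_{2} + v_{3} ; sig = (2; 1,1,1)
  • {8,10}:  v_{8} + v_{10} = v_{1} + v_{3} + v_{11} ; sig = (2; 1,1,1)
  • {7,10}:  v_{7} + v_{10} = v_{3} + v_{6} + v_{9} + v_{12} ; sig = (2; 1,1,1,1)
  • {7,11}:  v_{7} + v_{11} = v_{2} + v_{3} + v_{6} + v_{12} ; sig = (2; 1,1,1,1)
  • {1,7}:  v_{1} + v_{7} = 2·v_{2} + v_{6} + v_{9} ; sig = (2; 1,1,2)
  • {3,4}:  v_{3} + v_{4} = v_{5} + 2·v_{6} + v_{12} ; sig = (2; 1,1,2)
  • {5,7}:  v_{5} + v_{7} = 2·v_{3} + v_{9} + v_{12} ; sig = (2; 1,1,2)
  • {4,7}:  v_{4} + v_{7} = v_{3} + 2·v_{6} + v_{9} + 2·v_{12} ; sig = (2; 1,1,2,2)
  • {7,8}:  v_{7} + v_{8} = 3·v_{2} + v_{3} + v_{6} ; sig = (2; 1,1,3)
  • {8,12}:  v_{8} + v_{12} = 2·v_{2} + v_{11} ; sig = (2; 1,2)
  • {1,3,12}:  v_{1} + v_{3} + v_{12} = v_{2} ; sig = (3; 1)
  • {1,4,5}:  v_{1} + v_{4} + v_{5} = v_{10} ; sig = (3; 1)
  • {2,5,6}:  v_{2} + v_{5} + v_{6} = v_{3} ; sig = (3; 1)
  • {6,10,12}:  v_{6} + v_{10} + v_{12} = v_{4} ; sig = (3; 1)
  • {5,6,8}:  v_{5} + v_{6} + v_{8} = v_{1} + 2·v_{3} + v_{11} ; sig = (3; 1,1,2)
  • {1,5,6,12}:  v_{1} + v_{5} + v_{6} + v_{12} = 0 ; sig = (4; —)
  • {1,2,3,11}:  v_{1} + v_{2} + v_{3} + v_{11} = v_{8} ; sig = (4; 1)
  • {2,3,6,9,12}:  v_{2} + v_{3} + v_{6} + v_{9} + v_{12} = v_{7} ; sig = (5; 1)

so the primitive-relation signature multiset is
{ (2; —) ×2,  (2; 1,1) ×2,  (2; 1,1,1) ×3,  (2; 1,1,1,1) ×2,  (2; 1,1,2) ×3,  (2; 1,1,2,2),  (2; 1,1,3),  (2; 1,2),  (3; 1) ×4,  (3; 1,1,2),  (4; —),  (4; 1),  (5; 1) }


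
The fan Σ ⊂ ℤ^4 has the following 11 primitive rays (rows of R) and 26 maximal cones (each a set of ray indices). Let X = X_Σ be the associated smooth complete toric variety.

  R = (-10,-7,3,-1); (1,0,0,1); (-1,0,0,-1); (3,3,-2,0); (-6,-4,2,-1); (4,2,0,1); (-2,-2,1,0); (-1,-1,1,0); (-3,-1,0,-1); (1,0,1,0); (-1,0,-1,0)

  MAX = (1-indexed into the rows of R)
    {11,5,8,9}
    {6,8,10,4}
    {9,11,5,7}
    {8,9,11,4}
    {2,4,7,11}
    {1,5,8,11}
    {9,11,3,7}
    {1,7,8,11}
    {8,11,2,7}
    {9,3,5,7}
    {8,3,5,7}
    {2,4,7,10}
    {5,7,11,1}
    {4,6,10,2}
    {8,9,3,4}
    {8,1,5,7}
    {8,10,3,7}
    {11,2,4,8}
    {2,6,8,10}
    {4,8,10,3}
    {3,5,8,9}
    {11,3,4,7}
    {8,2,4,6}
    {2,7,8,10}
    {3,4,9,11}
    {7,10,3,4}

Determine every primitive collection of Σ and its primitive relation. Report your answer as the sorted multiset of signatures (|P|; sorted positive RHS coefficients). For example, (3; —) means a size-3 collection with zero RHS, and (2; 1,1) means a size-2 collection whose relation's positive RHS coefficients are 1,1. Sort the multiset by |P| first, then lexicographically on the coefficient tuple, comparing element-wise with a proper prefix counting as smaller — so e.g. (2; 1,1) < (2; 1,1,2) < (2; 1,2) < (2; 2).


Δ(Σ) — 11 vertices, 25 min non-faces:

  {2,3}:  v_{2} + v_{3} = 0 ; sig = (2; —)
  {10,11}:  v_{10} + v_{11} = 0 ; sig = (2; —)
  {4,5}:  v_{4} + v_{5} = v_{9} ; sig = (2; 1)
  {1,4}:  v_{1} + v_{4} = v_{5} + v_{11} ; sig = (2; 1,1)
  {2,9}:  v_{2} + v_{9} = v_{8} + v_{11} ; sig = (2; 1,1)
  {6,7}:  v_{6} + v_{7} = v_{2} + v_{10} ; sig = (2; 1,1)
  {9,10}:  v_{9} + v_{10} = v_{3} + v_{8} ; sig = (2; 1,1)
  {1,3}:  v_{1} + v_{3} = v_{5} + v_{7} + v_{9} ; sig = (2; 1,1,1)
  {1,10}:  v_{1} + v_{10} = v_{5} + v_{7} + v_{8} ; sig = (2; 1,1,1)
  {3,6}:  v_{3} + v_{6} = v_{4} + v_{8} + v_{10} ; sig = (2; 1,1,1)
  {6,11}:  v_{6} + v_{11} = v_{2} + v_{4} + v_{8} ; sig = (2; 1,1,1)
  {2,5}:  v_{2} + v_{5} = v_{7} + 2·v_{8} + v_{11} ; sig = (2; 1,1,2)
  {5,10}:  v_{5} + v_{10} = v_{3} + v_{7} + 2·v_{8} ; sig = (2; 1,1,2)
  {1,6}:  v_{1} + v_{6} = v_{7} + 3·v_{8} + v_{11} ; sig = (2; 1,1,3)
  {1,9}:  v_{1} + v_{9} = 2·v_{5} + v_{11} ; sig = (2; 1,2)
  {6,9}:  v_{6} + v_{9} = v_{4} + 2·v_{8} ; sig = (2; 1,2)
  {5,6}:  v_{5} + v_{6} = 2·v_{8} ; sig = (2; 2)
  {1,2}:  v_{1} + v_{2} = 2·v_{7} + 3·v_{8} + 2·v_{11} ; sig = (2; 2,2,3)
  {4,7,8}:  v_{4} + v_{7} + v_{8} = 0 ; sig = (3; —)
  {3,8,11}:  v_{3} + v_{8} + v_{11} = v_{9} ; sig = (3; 1)
  {7,8,9}:  v_{7} + v_{8} + v_{9} = v_{5} ; sig = (3; 1)
  {4,7,9}:  v_{4} + v_{7} + v_{9} = v_{3} + v_{11} ; sig = (3; 1,1)
  {3,5,11}:  v_{3} + v_{5} + v_{11} = v_{7} + 2·v_{9} ; sig = (3; 1,2)
  {2,4,8,10}:  v_{2} + v_{4} + v_{8} + v_{10} = v_{6} ; sig = (4; 1)
  {5,7,8,11}:  v_{5} + v_{7} + v_{8} + v_{11} = v_{1} ; sig = (4; 1)

so the primitive-relation signature multiset is
    |P|=2: 18 collections, coeffs (), (), (1), (1,1), (1,1), (1,1), (1,1), (1,1,1), (1,1,1), (1,1,1), (1,1,1), (1,1,2), (1,1,2), (1,1,3), (1,2), (1,2), (2), (2,2,3)
    |P|=3: 5 collections, coeffs (), (1), (1), (1,1), (1,2)
    |P|=4: 2 collections, coeffs (1), (1)


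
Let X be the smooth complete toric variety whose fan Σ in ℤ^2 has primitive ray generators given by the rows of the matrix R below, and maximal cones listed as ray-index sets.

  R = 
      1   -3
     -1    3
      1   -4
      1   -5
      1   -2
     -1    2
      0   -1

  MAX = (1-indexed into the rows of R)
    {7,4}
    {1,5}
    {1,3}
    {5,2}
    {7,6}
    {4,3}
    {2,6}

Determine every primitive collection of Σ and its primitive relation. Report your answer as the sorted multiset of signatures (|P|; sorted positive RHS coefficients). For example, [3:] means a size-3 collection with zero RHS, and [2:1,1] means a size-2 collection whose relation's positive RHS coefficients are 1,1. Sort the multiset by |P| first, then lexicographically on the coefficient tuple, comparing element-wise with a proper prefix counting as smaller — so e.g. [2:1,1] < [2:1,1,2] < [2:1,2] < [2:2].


Δ(Σ) — 7 vertices, 14 min non-faces:

  P={1,2}:  v_{1} + v_{2} = 0  ⇒ sig = [2:]
  P={5,6}:  v_{5} + v_{6} = 0  ⇒ sig = [2:]
  P={1,6}:  v_{1} + v_{6} = v_{7}  ⇒ sig = [2:1]
  P={1,7}:  v_{1} + v_{7} = v_{3}  ⇒ sig = [2:1]
  P={2,3}:  v_{2} + v_{3} = v_{7}  ⇒ sig = [2:1]
  P={2,7}:  v_{2} + v_{7} = v_{6}  ⇒ sig = [2:1]
  P={3,7}:  v_{3} + v_{7} = v_{4}  ⇒ sig = [2:1]
  P={5,7}:  v_{5} + v_{7} = v_{1}  ⇒ sig = [2:1]
  P={4,5}:  v_{4} + v_{5} = v_{1} + v_{3}  ⇒ sig = [2:1,1]
  P={1,4}:  v_{1} + v_{4} = 2·v_{3}  ⇒ sig = [2:2]
  P={2,4}:  v_{2} + v_{4} = 2·v_{7}  ⇒ sig = [2:2]
  P={3,5}:  v_{3} + v_{5} = 2·v_{1}  ⇒ sig = [2:2]
  P={3,6}:  v_{3} + v_{6} = 2·v_{7}  ⇒ sig = [2:2]
  P={4,6}:  v_{4} + v_{6} = 3·v_{7}  ⇒ sig = [2:3]

Signatures (|P|; sorted positive RHS coefficients), sorted:
[[2:], [2:], [2:1], [2:1], [2:1], [2:1], [2:1], [2:1], [2:1,1], [2:2], [2:2], [2:2], [2:2], [2:3]]


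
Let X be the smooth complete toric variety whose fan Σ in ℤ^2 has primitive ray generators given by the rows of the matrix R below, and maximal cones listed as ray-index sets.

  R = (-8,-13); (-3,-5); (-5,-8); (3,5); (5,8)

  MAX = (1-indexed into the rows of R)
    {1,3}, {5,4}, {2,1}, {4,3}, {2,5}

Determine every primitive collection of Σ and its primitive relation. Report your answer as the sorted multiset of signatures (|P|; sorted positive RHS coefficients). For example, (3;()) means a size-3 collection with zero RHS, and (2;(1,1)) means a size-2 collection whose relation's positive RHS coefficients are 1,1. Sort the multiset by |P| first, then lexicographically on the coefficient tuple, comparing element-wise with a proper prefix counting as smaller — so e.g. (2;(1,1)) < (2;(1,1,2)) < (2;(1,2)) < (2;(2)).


Σ has 5 primitive collections:

  • {2,4}:  v_{2} + v_{4} = 0  ⟹  sig = (2;())
  • {3,5}:  v_{3} + v_{5} = 0  ⟹  sig = (2;())
  • {1,4}:  v_{1} + v_{4} = v_{3}  ⟹  sig = (2;(1))
  • {1,5}:  v_{1} + v_{5} = v_{2}  ⟹  sig = (2;(1))
  • {2,3}:  v_{2} + v_{3} = v_{1}  ⟹  sig = (2;(1))

Sorted signature multiset PRS(X):
    |P|=2: 5 collections, coeffs (), (), (1), (1), (1)


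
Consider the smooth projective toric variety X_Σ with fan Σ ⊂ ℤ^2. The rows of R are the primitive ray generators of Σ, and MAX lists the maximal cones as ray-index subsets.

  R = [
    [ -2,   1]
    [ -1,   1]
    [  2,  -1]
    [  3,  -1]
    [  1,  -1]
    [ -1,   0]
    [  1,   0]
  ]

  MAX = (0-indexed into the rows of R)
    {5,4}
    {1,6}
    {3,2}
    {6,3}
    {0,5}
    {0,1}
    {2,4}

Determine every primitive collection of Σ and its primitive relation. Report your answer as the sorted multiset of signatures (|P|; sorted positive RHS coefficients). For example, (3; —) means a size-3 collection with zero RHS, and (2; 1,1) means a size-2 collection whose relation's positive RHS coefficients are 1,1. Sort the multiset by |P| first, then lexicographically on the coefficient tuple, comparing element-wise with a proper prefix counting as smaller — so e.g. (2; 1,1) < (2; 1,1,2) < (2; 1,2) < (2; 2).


Primitive collections (14):

  P={0,2}:  v_{0} + v_{2} = 0  →  sig = (2; —)
  P={1,4}:  v_{1} + v_{4} = 0  →  sig = (2; —)
  P={5,6}:  v_{5} + v_{6} = 0  →  sig = (2; —)
  P={0,3}:  v_{0} + v_{3} = v_{6}  →  sig = (2; 1)
  P={0,4}:  v_{0} + v_{4} = v_{5}  →  sig = (2; 1)
  P={0,6}:  v_{0} + v_{6} = v_{1}  →  sig = (2; 1)
  P={1,2}:  v_{1} + v_{2} = v_{6}  →  sig = (2; 1)
  P={1,5}:  v_{1} + v_{5} = v_{0}  →  sig = (2; 1)
  P={2,5}:  v_{2} + v_{5} = v_{4}  →  sig = (2; 1)
  P={2,6}:  v_{2} + v_{6} = v_{3}  →  sig = (2; 1)
  P={3,5}:  v_{3} + v_{5} = v_{2}  →  sig = (2; 1)
  P={4,6}:  v_{4} + v_{6} = v_{2}  →  sig = (2; 1)
  P={1,3}:  v_{1} + v_{3} = 2·v_{6}  →  sig = (2; 2)
  P={3,4}:  v_{3} + v_{4} = 2·v_{2}  →  sig = (2; 2)

Hence PRS(X_Σ) =
    (2; —)
    (2; —)
    (2; —)
    (2; 1)
    (2; 1)
    (2; 1)
    (2; 1)
    (2; 1)
    (2; 1)
    (2; 1)
    (2; 1)
    (2; 1)
    (2; 2)
    (2; 2)


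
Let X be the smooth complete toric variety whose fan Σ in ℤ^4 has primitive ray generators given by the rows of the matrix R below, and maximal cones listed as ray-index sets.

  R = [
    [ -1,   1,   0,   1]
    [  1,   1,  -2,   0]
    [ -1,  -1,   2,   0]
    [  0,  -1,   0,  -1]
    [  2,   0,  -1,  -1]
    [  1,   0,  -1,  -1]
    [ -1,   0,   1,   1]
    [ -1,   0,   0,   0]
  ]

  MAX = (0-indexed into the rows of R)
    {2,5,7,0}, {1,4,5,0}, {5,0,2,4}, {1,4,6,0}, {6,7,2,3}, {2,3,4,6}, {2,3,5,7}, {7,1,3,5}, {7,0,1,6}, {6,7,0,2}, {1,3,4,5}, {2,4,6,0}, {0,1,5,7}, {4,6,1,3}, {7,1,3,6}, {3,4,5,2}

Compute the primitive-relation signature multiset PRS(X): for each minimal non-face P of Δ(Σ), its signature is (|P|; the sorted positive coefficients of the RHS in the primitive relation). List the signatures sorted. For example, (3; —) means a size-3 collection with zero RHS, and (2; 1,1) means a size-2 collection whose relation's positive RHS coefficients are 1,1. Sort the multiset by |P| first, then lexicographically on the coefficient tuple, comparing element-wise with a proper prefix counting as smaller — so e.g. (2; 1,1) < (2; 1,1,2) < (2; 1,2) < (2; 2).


4 minimal non-faces of Δ(Σ) (on 8 rays):

  {1,2}:  v_{1} + v_{2} = 0  so sig = (2; —)
  {5,6}:  v_{5} + v_{6} = 0  so sig = (2; —)
  {0,3}:  v_{0} + v_{3} = v_{7}  so sig = (2; 1)
  {4,7}:  v_{4} + v_{7} = v_{5}  so sig = (2; 1)

Hence PRS(X_Σ) =
    (2; —)
    (2; —)
    (2; 1)
    (2; 1)


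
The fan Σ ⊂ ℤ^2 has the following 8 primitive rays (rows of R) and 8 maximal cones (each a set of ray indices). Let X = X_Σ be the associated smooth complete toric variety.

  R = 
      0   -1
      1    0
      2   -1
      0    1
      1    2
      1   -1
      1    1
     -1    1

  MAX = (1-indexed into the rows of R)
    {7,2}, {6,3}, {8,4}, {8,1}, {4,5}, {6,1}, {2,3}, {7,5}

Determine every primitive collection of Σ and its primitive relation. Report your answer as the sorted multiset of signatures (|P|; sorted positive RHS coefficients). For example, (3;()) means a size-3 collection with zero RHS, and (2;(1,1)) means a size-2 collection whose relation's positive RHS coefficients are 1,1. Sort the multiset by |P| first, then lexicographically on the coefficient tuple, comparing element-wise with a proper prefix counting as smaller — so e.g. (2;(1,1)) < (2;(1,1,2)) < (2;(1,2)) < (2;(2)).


Δ(Σ) — 8 vertices, 20 min non-faces:

  P = {1,4}:  v_{1} + v_{4} = 0  →  sig = (2;())
  P = {6,8}:  v_{6} + v_{8} = 0  →  sig = (2;())
  P = {1,2}:  v_{1} + v_{2} = v_{6}  →  sig = (2;(1))
  P = {1,5}:  v_{1} + v_{5} = v_{7}  →  sig = (2;(1))
  P = {1,7}:  v_{1} + v_{7} = v_{2}  →  sig = (2;(1))
  P = {2,4}:  v_{2} + v_{4} = v_{7}  →  sig = (2;(1))
  P = {2,6}:  v_{2} + v_{6} = v_{3}  →  sig = (2;(1))
  P = {2,8}:  v_{2} + v_{8} = v_{4}  →  sig = (2;(1))
  P = {3,8}:  v_{3} + v_{8} = v_{2}  →  sig = (2;(1))
  P = {4,6}:  v_{4} + v_{6} = v_{2}  →  sig = (2;(1))
  P = {4,7}:  v_{4} + v_{7} = v_{5}  →  sig = (2;(1))
  P = {5,6}:  v_{5} + v_{6} = v_{2} + v_{7}  →  sig = (2;(1,1))
  P = {3,5}:  v_{3} + v_{5} = 2·v_{2} + v_{7}  →  sig = (2;(1,2))
  P = {1,3}:  v_{1} + v_{3} = 2·v_{6}  →  sig = (2;(2))
  P = {2,5}:  v_{2} + v_{5} = 2·v_{7}  →  sig = (2;(2))
  P = {3,4}:  v_{3} + v_{4} = 2·v_{2}  →  sig = (2;(2))
  P = {6,7}:  v_{6} + v_{7} = 2·v_{2}  →  sig = (2;(2))
  P = {7,8}:  v_{7} + v_{8} = 2·v_{4}  →  sig = (2;(2))
  P = {3,7}:  v_{3} + v_{7} = 3·v_{2}  →  sig = (2;(3))
  P = {5,8}:  v_{5} + v_{8} = 3·v_{4}  →  sig = (2;(3))

Hence PRS(X_Σ) =
{ (2;()) ×2,  (2;(1)) ×9,  (2;(1,1)),  (2;(1,2)),  (2;(2)) ×5,  (2;(3)) ×2 }


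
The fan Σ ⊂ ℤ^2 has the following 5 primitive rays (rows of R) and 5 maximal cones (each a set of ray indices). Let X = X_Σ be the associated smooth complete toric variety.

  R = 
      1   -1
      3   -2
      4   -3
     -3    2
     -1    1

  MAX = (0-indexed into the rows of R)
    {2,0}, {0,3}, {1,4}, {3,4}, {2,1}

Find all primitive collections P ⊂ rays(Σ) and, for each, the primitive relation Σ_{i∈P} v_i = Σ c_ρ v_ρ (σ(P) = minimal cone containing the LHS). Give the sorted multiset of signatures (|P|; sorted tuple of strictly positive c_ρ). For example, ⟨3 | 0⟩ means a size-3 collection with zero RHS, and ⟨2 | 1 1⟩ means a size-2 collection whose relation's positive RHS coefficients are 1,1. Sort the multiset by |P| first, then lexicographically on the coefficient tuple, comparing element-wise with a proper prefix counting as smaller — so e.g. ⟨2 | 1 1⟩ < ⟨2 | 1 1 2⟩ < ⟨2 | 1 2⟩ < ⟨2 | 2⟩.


Δ(Σ) — 5 vertices, 5 min non-faces:

  P={0,4}:  v_{0} + v_{4} = 0  ⇒ sig = ⟨2 | 0⟩
  P={1,3}:  v_{1} + v_{3} = 0  ⇒ sig = ⟨2 | 0⟩
  P={0,1}:  v_{0} + v_{1} = v_{2}  ⇒ sig = ⟨2 | 1⟩
  P={2,3}:  v_{2} + v_{3} = v_{0}  ⇒ sig = ⟨2 | 1⟩
  P={2,4}:  v_{2} + v_{4} = v_{1}  ⇒ sig = ⟨2 | 1⟩

Sorted signature multiset PRS(X):
    ⟨2 | 0⟩
    ⟨2 | 0⟩
    ⟨2 | 1⟩
    ⟨2 | 1⟩
    ⟨2 | 1⟩


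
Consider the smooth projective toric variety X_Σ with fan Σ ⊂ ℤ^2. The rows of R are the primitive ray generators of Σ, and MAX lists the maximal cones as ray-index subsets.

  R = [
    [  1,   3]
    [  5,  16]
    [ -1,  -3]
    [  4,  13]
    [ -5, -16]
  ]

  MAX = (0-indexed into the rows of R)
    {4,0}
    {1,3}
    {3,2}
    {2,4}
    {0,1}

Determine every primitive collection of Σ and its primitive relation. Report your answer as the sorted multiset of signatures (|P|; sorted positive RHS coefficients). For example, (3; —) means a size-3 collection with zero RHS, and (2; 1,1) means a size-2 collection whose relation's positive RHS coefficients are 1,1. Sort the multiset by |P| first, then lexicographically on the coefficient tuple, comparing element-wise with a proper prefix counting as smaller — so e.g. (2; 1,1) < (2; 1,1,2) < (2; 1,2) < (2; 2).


5 minimal non-faces of Δ(Σ) (on 5 rays):

  P = {0,2}:  v_{0} + v_{2} = 0 ; sig = (2; —)
  P = {1,4}:  v_{1} + v_{4} = 0 ; sig = (2; —)
  P = {0,3}:  v_{0} + v_{3} = v_{1} ; sig = (2; 1)
  P = {1,2}:  v_{1} + v_{2} = v_{3} ; sig = (2; 1)
  P = {3,4}:  v_{3} + v_{4} = v_{2} ; sig = (2; 1)

so the primitive-relation signature multiset is
[(2; —), (2; —), (2; 1), (2; 1), (2; 1)]


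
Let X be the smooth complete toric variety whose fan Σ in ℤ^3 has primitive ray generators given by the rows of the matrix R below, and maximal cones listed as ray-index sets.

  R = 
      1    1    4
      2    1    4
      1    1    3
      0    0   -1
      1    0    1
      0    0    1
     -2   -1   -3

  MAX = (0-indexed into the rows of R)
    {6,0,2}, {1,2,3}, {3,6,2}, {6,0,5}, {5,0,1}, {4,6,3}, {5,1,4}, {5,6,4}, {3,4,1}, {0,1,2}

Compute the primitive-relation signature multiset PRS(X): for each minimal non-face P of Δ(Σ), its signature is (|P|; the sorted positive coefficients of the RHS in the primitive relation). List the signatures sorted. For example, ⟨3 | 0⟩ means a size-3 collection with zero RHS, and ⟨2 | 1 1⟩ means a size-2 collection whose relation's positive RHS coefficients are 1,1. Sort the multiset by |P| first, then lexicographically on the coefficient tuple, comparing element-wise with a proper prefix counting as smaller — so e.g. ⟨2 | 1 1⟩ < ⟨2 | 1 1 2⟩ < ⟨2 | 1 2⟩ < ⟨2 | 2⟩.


The 6 primitive collections of Σ (r=7, n=3):

  • {3,5}:  v_{3} + v_{5} = 0  ⟹  sig = ⟨2 | 0⟩
  • {0,3}:  v_{0} + v_{3} = v_{2}  ⟹  sig = ⟨2 | 1⟩
  • {1,6}:  v_{1} + v_{6} = v_{5}  ⟹  sig = ⟨2 | 1⟩
  • {2,4}:  v_{2} + v_{4} = v_{1}  ⟹  sig = ⟨2 | 1⟩
  • {2,5}:  v_{2} + v_{5} = v_{0}  ⟹  sig = ⟨2 | 1⟩
  • {0,4}:  v_{0} + v_{4} = v_{1} + v_{5}  ⟹  sig = ⟨2 | 1 1⟩

Hence PRS(X_Σ) =
{ ⟨2 | 0⟩,  ⟨2 | 1⟩ ×4,  ⟨2 | 1 1⟩ }


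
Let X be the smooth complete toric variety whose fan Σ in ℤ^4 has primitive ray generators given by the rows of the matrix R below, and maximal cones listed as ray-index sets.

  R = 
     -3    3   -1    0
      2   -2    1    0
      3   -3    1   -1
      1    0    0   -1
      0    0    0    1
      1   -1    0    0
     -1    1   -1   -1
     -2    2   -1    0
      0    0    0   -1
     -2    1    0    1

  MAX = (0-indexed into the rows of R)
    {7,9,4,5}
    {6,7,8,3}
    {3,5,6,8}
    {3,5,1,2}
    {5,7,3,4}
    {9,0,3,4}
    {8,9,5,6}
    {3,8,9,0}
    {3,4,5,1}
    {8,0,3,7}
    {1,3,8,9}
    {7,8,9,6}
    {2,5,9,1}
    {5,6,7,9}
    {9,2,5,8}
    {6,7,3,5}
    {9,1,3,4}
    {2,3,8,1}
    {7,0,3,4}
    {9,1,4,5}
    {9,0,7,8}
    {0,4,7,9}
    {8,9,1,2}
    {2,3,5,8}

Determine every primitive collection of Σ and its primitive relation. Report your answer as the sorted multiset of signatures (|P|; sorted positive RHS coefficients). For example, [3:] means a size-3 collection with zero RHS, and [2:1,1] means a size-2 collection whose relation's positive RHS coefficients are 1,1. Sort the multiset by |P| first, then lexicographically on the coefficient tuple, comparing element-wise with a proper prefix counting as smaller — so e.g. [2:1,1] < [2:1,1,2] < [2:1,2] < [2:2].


Minimal non-faces — 17 found among 10 rays, 24 max cones:

  {1,7}:  v_{1} + v_{7} = 0  ⟹  sig = [2:]
  {4,8}:  v_{4} + v_{8} = 0  ⟹  sig = [2:]
  {0,2}:  v_{0} + v_{2} = v_{8}  ⟹  sig = [2:1]
  {0,5}:  v_{0} + v_{5} = v_{7}  ⟹  sig = [2:1]
  {0,1}:  v_{0} + v_{1} = v_{3} + v_{9}  ⟹  sig = [2:1,1]
  {1,6}:  v_{1} + v_{6} = v_{5} + v_{8}  ⟹  sig = [2:1,1]
  {2,4}:  v_{2} + v_{4} = v_{1} + v_{5}  ⟹  sig = [2:1,1]
  {2,7}:  v_{2} + v_{7} = v_{5} + v_{8}  ⟹  sig = [2:1,1]
  {4,6}:  v_{4} + v_{6} = v_{5} + v_{7}  ⟹  sig = [2:1,1]
  {0,6}:  v_{0} + v_{6} = 2·v_{7} + v_{8}  ⟹  sig = [2:1,2]
  {2,6}:  v_{2} + v_{6} = 2·v_{5} + 2·v_{8}  ⟹  sig = [2:2,2]
  {3,5,9}:  v_{3} + v_{5} + v_{9} = 0  ⟹  sig = [3:]
  {1,5,8}:  v_{1} + v_{5} + v_{8} = v_{2}  ⟹  sig = [3:1]
  {3,7,9}:  v_{3} + v_{7} + v_{9} = v_{0}  ⟹  sig = [3:1]
  {5,7,8}:  v_{5} + v_{7} + v_{8} = v_{6}  ⟹  sig = [3:1]
  {2,3,9}:  v_{2} + v_{3} + v_{9} = v_{1} + v_{8}  ⟹  sig = [3:1,1]
  {3,6,9}:  v_{3} + v_{6} + v_{9} = v_{7} + v_{8}  ⟹  sig = [3:1,1]

Hence PRS(X_Σ) =
    |P|=2: 11 collections, coeffs (), (), (1), (1), (1,1), (1,1), (1,1), (1,1), (1,1), (1,2), (2,2)
    |P|=3: 6 collections, coeffs (), (1), (1), (1), (1,1), (1,1)


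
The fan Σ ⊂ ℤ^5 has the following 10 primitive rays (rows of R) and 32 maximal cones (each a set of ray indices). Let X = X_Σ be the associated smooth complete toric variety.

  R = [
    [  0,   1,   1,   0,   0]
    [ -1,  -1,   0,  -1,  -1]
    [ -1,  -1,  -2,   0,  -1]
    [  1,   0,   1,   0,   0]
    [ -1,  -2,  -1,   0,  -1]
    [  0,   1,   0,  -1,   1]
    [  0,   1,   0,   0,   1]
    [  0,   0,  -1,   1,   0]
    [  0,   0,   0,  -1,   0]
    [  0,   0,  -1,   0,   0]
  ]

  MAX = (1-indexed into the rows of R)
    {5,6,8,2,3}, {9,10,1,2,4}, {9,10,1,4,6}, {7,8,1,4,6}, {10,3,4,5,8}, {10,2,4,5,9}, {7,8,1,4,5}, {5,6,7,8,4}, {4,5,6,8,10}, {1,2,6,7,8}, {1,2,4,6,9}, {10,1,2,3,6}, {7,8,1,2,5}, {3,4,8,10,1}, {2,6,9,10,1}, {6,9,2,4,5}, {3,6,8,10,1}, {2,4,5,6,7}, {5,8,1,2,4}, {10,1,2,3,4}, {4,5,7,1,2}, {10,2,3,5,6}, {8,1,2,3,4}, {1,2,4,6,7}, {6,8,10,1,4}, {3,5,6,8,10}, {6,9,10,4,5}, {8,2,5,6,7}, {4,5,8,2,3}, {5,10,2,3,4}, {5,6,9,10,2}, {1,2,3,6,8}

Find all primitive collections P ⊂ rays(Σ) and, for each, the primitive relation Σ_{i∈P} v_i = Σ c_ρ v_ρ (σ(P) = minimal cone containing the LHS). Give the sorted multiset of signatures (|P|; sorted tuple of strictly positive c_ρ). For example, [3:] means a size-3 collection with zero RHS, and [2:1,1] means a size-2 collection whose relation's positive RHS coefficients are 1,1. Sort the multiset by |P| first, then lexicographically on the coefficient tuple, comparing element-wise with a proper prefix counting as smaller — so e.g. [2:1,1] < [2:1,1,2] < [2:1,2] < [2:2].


Primitive collections (14):

  P = {7,9}:  v_{7} + v_{9} = v_{6} — sig = [2:1]
  P = {8,9}:  v_{8} + v_{9} = v_{10} — sig = [2:1]
  P = {7,10}:  v_{7} + v_{10} = v_{6} + v_{8} — sig = [2:1,1]
  P = {3,7}:  v_{3} + v_{7} = v_{2} + v_{6} + 2·v_{8} — sig = [2:1,1,2]
  P = {3,9}:  v_{3} + v_{9} = v_{2} + 2·v_{10} — sig = [2:1,2]
  P = {1,5,9}:  v_{1} + v_{5} + v_{9} = v_{2} — sig = [3:1]
  P = {2,8,10}:  v_{2} + v_{8} + v_{10} = v_{3} — sig = [3:1]
  P = {1,5,6}:  v_{1} + v_{5} + v_{6} = v_{2} + v_{7} — sig = [3:1,1]
  P = {1,5,10}:  v_{1} + v_{5} + v_{10} = v_{2} + v_{8} — sig = [3:1,1]
  P = {3,4,6}:  v_{3} + v_{4} + v_{6} = v_{9} + v_{10} — sig = [3:1,1]
  P = {1,3,5}:  v_{1} + v_{3} + v_{5} = 2·v_{2} + 2·v_{8} — sig = [3:2,2]
  P = {2,4,7,8}:  v_{2} + v_{4} + v_{7} + v_{8} = 0 — sig = [4:]
  P = {2,4,6,8}:  v_{2} + v_{4} + v_{6} + v_{8} = v_{9} — sig = [4:1]
  P = {2,4,6,10}:  v_{2} + v_{4} + v_{6} + v_{10} = 2·v_{9} — sig = [4:2]

Hence PRS(X_Σ) =
    [2:1]
    [2:1]
    [2:1,1]
    [2:1,1,2]
    [2:1,2]
    [3:1]
    [3:1]
    [3:1,1]
    [3:1,1]
    [3:1,1]
    [3:2,2]
    [4:]
    [4:1]
    [4:2]


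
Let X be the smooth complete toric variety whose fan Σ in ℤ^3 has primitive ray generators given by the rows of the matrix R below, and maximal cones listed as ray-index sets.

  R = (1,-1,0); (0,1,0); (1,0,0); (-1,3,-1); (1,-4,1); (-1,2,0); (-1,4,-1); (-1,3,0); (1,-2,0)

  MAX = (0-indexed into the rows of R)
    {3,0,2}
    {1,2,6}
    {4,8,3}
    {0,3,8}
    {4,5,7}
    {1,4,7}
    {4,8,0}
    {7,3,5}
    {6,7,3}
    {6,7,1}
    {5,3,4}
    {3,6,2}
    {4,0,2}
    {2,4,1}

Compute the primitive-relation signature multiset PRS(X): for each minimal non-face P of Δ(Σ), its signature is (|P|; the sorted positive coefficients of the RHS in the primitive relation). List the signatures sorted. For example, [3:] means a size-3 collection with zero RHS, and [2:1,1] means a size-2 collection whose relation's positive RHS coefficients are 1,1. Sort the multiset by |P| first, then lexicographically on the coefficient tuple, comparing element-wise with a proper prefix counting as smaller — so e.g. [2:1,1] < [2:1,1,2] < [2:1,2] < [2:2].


Primitive collections (18):

  {4,6}:  v_{4} + v_{6} = 0  so sig = [2:]
  {5,8}:  v_{5} + v_{8} = 0  so sig = [2:]
  {0,1}:  v_{0} + v_{1} = v_{2}  so sig = [2:1]
  {0,5}:  v_{0} + v_{5} = v_{1}  so sig = [2:1]
  {1,3}:  v_{1} + v_{3} = v_{6}  so sig = [2:1]
  {1,5}:  v_{1} + v_{5} = v_{7}  so sig = [2:1]
  {1,8}:  v_{1} + v_{8} = v_{0}  so sig = [2:1]
  {7,8}:  v_{7} + v_{8} = v_{1}  so sig = [2:1]
  {0,6}:  v_{0} + v_{6} = v_{2} + v_{3}  so sig = [2:1,1]
  {5,6}:  v_{5} + v_{6} = v_{3} + v_{7}  so sig = [2:1,1]
  {6,8}:  v_{6} + v_{8} = v_{0} + v_{3}  so sig = [2:1,1]
  {0,7}:  v_{0} + v_{7} = 2·v_{1}  so sig = [2:2]
  {2,5}:  v_{2} + v_{5} = 2·v_{1}  so sig = [2:2]
  {2,8}:  v_{2} + v_{8} = 2·v_{0}  so sig = [2:2]
  {2,7}:  v_{2} + v_{7} = 3·v_{1}  so sig = [2:3]
  {0,3,4}:  v_{0} + v_{3} + v_{4} = v_{8}  so sig = [3:1]
  {2,3,4}:  v_{2} + v_{3} + v_{4} = v_{0}  so sig = [3:1]
  {3,4,7}:  v_{3} + v_{4} + v_{7} = v_{5}  so sig = [3:1]

Hence PRS(X_Σ) =
    |P|=2: 15 collections, coeffs (), (), (1), (1), (1), (1), (1), (1), (1,1), (1,1), (1,1), (2), (2), (2), (3)
    |P|=3: 3 collections, coeffs (1), (1), (1)


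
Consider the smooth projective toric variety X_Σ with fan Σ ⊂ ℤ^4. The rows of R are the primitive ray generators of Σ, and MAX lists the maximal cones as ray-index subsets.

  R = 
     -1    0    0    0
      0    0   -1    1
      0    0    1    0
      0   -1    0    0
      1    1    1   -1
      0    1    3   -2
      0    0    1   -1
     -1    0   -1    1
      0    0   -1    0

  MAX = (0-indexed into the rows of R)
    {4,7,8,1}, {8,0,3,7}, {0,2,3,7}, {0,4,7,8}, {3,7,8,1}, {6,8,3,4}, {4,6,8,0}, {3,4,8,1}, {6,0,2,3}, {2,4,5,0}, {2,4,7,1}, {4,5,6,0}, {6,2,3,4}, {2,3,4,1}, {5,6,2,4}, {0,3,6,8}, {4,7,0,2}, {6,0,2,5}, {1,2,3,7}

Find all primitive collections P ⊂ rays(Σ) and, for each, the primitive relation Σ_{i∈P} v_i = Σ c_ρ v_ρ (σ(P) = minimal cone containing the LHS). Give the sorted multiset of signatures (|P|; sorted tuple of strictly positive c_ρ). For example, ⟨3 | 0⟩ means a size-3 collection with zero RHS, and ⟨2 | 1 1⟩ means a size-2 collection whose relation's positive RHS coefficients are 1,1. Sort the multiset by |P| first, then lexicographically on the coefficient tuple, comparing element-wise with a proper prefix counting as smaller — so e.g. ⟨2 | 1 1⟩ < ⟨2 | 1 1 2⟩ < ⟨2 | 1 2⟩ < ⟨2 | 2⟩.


Minimal non-faces — 11 found among 9 rays, 19 max cones:

  P = {1,6}:  v_{1} + v_{6} = 0 — sig = ⟨2 | 0⟩
  P = {2,8}:  v_{2} + v_{8} = 0 — sig = ⟨2 | 0⟩
  P = {0,1}:  v_{0} + v_{1} = v_{7} — sig = ⟨2 | 1⟩
  P = {6,7}:  v_{6} + v_{7} = v_{0} — sig = ⟨2 | 1⟩
  P = {1,5}:  v_{1} + v_{5} = v_{0} + v_{2} + v_{4} — sig = ⟨2 | 1 1 1⟩
  P = {5,8}:  v_{5} + v_{8} = v_{0} + v_{4} + v_{6} — sig = ⟨2 | 1 1 1⟩
  P = {5,7}:  v_{5} + v_{7} = 2·v_{0} + v_{2} + v_{4} — sig = ⟨2 | 1 1 2⟩
  P = {3,5}:  v_{3} + v_{5} = v_{2} + 2·v_{6} — sig = ⟨2 | 1 2⟩
  P = {3,4,7}:  v_{3} + v_{4} + v_{7} = 0 — sig = ⟨3 | 0⟩
  P = {0,3,4}:  v_{0} + v_{3} + v_{4} = v_{6} — sig = ⟨3 | 1⟩
  P = {0,2,4,6}:  v_{0} + v_{2} + v_{4} + v_{6} = v_{5} — sig = ⟨4 | 1⟩

Sorted signature multiset PRS(X):
    |P|=2: 8 collections, coeffs (), (), (1), (1), (1,1,1), (1,1,1), (1,1,2), (1,2)
    |P|=3: 2 collections, coeffs (), (1)
    |P|=4: 1 collection, coeffs (1)
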